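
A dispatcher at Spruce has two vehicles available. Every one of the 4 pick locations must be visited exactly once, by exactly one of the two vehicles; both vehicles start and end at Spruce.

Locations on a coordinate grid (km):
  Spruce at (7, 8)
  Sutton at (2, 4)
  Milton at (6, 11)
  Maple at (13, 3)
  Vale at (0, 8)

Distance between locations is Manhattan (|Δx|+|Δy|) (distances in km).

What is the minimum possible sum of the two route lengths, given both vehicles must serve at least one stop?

Minimum combined distance: 44 km.

There are 2^3 − 1 = 7 ways to divide the 4 stops into two non-empty groups. For each, the best each vehicle can do is its own shortest tour through its group:
  {Sutton} + {Milton, Maple, Vale}: 18 + 42 = 60
  {Milton} + {Sutton, Maple, Vale}: 8 + 36 = 44
  {Sutton, Milton} + {Maple, Vale}: 24 + 36 = 60
  {Maple} + {Sutton, Milton, Vale}: 22 + 28 = 50
  {Sutton, Maple} + {Milton, Vale}: 32 + 20 = 52
  {Milton, Maple} + {Sutton, Vale}: 30 + 22 = 52
  … (7 splits in total)
Best: vehicle 1 Spruce → Milton → Spruce = 8; vehicle 2 Spruce → Maple → Sutton → Vale → Spruce = 36; combined 44.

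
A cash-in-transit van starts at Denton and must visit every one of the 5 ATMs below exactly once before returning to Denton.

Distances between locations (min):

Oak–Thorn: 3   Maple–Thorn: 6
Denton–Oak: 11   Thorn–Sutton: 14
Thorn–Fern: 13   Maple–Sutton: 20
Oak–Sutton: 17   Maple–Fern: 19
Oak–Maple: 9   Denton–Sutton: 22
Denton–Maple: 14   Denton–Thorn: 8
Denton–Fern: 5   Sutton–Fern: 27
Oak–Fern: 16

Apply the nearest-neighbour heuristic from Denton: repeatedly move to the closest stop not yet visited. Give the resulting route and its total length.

Denton → [Fern:5 / Thorn:8 / Oak:11 / Maple:14 / Sutton:22] → Fern (5)
Fern → [Thorn:13 / Oak:16 / Maple:19 / Sutton:27] → Thorn (13)
Thorn → [Oak:3 / Maple:6 / Sutton:14] → Oak (3)
Oak → [Maple:9 / Sutton:17] → Maple (9)
Maple → [Sutton:20] → Sutton (20)
Return Sutton→Denton: 22.
Total = 5 + 13 + 3 + 9 + 20 + 22 = 72.

Nearest-neighbour total = 72 min; route Denton → Fern → Thorn → Oak → Maple → Sutton → Denton.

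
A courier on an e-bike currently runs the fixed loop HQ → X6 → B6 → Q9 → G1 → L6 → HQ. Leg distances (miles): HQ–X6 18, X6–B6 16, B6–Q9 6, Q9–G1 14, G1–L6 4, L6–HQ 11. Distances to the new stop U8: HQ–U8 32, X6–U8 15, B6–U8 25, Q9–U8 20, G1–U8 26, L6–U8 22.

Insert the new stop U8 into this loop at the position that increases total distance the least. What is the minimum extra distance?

Insertion cost between consecutive stops i–j is d(i,U8) + d(U8,j) − d(i,j):
  between HQ and X6: 32 + 15 − 18 = 29
  between X6 and B6: 15 + 25 − 16 = 24
  between B6 and Q9: 25 + 20 − 6 = 39
  between Q9 and G1: 20 + 26 − 14 = 32
  between G1 and L6: 26 + 22 − 4 = 44
  between L6 and HQ: 22 + 32 − 11 = 43
Cheapest insertion is between X6 and B6, adding 24.
New total = 69 + 24 = 93.

Adding 24 miles by placing U8 on the X6–B6 leg.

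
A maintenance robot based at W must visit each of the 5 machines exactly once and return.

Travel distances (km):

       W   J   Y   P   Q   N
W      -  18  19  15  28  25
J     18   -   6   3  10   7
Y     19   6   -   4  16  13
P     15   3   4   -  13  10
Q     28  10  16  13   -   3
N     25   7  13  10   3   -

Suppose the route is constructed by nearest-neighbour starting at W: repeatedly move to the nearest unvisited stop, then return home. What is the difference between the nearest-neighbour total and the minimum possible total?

5 km longer than the optimal tour.

W: P=15, J=18, Y=19, N=25, Q=28 ⇒ P
P: J=3, Y=4, N=10, Q=13 ⇒ J
J: Y=6, N=7, Q=10 ⇒ Y
Y: N=13, Q=16 ⇒ N
N: Q=3 ⇒ Q
NN route W → P → J → Y → N → Q → W costs 68.
Optimal: W → J → Q → N → Y → P → W costs 63 (by enumerating all 60 distinct tours).
Excess = 68 − 63 = 5.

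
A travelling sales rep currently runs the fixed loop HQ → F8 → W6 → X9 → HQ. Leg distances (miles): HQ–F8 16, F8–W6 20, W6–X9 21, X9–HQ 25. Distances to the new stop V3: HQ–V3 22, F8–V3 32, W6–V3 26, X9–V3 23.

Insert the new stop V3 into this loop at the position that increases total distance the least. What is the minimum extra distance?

Minimum extra distance: 20 miles, inserting V3 between X9 and HQ.

Insertion cost between consecutive stops i–j is d(i,V3) + d(V3,j) − d(i,j):
  between HQ and F8: 22 + 32 − 16 = 38
  between F8 and W6: 32 + 26 − 20 = 38
  between W6 and X9: 26 + 23 − 21 = 28
  between X9 and HQ: 23 + 22 − 25 = 20
Cheapest insertion is between X9 and HQ, adding 20.
New total = 82 + 20 = 102.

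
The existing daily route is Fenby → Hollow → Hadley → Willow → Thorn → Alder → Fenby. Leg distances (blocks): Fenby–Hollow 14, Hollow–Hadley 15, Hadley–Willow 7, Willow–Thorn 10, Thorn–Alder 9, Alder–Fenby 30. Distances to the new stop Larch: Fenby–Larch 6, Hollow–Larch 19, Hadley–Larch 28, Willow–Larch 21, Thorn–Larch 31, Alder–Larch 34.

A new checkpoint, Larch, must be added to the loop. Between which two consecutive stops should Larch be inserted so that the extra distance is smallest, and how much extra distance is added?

Minimum extra distance: 10 blocks, inserting Larch between Alder and Fenby.

Insertion cost between consecutive stops i–j is d(i,Larch) + d(Larch,j) − d(i,j):
  between Fenby and Hollow: 6 + 19 − 14 = 11
  between Hollow and Hadley: 19 + 28 − 15 = 32
  between Hadley and Willow: 28 + 21 − 7 = 42
  between Willow and Thorn: 21 + 31 − 10 = 42
  between Thorn and Alder: 31 + 34 − 9 = 56
  between Alder and Fenby: 34 + 6 − 30 = 10
Cheapest insertion is between Alder and Fenby, adding 10.
New total = 85 + 10 = 95.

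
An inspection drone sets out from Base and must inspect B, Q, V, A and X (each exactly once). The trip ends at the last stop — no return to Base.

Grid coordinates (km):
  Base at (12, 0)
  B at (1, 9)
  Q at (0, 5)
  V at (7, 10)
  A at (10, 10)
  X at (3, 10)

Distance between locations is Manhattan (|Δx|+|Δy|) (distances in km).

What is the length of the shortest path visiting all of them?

Shortest open route: 27 km.

There are 5! = 120 possible orderings.
Base→B→Q→V→A→X: 20+5+12+3+7 = 47
Base→B→Q→V→X→A: 20+5+12+4+7 = 48
Base→B→Q→A→V→X: 20+5+15+3+4 = 47
Base→B→Q→A→X→V: 20+5+15+7+4 = 51
Base→B→Q→X→V→A: 20+5+8+4+3 = 40
Base→B→Q→X→A→V: 20+5+8+7+3 = 43
Base→B→V→Q→A→X: 20+7+12+15+7 = 61
Base→B→V→Q→X→A: 20+7+12+8+7 = 54
Base→B→V→A→Q→X: 20+7+3+15+8 = 53
Base→B→V→A→X→Q: 20+7+3+7+8 = 45
Base→B→V→X→Q→A: 20+7+4+8+15 = 54
Base→B→V→X→A→Q: 20+7+4+7+15 = 53
Base→B→A→Q→V→X: 20+10+15+12+4 = 61
Base→B→A→Q→X→V: 20+10+15+8+4 = 57
… (106 more)
Base→A→V→X→B→Q: 12+3+4+3+5 = 27  ← best
The minimum is 27.
One shortest path: Base → A → V → X → B → Q.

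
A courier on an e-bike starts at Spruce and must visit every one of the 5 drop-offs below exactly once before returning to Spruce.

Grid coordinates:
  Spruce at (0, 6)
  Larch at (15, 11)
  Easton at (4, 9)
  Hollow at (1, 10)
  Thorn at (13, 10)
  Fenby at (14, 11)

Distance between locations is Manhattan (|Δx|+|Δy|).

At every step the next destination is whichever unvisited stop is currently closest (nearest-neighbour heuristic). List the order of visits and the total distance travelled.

Total distance 42 via the nearest-neighbour route Spruce → Hollow → Easton → Thorn → Fenby → Larch → Spruce.

Spruce → [Hollow:5 / Easton:7 / Thorn:17 / Fenby:19 / Larch:20] → Hollow (5)
Hollow → [Easton:4 / Thorn:12 / Fenby:14 / Larch:15] → Easton (4)
Easton → [Thorn:10 / Fenby:12 / Larch:13] → Thorn (10)
Thorn → [Fenby:2 / Larch:3] → Fenby (2)
Fenby → [Larch:1] → Larch (1)
Return Larch→Spruce: 20.
Total = 5 + 4 + 10 + 2 + 1 + 20 = 42.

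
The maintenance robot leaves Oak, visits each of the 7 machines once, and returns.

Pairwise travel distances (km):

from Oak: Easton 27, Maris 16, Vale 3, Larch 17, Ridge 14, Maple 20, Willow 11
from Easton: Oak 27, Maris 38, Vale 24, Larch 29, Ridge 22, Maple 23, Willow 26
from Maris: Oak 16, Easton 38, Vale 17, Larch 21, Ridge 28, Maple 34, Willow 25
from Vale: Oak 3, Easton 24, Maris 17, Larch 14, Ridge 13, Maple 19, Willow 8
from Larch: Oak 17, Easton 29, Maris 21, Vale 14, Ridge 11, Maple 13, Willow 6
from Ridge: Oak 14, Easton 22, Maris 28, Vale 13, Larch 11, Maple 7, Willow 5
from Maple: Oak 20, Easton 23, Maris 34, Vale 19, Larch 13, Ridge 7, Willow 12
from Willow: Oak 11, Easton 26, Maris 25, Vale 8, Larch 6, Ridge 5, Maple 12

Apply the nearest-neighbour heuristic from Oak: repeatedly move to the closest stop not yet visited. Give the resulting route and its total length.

From Oak: distances to unvisited — Vale=3, Willow=11, Ridge=14, Maris=16, Larch=17, Maple=20, Easton=27. Nearest is Vale (3).
From Vale: distances to unvisited — Willow=8, Ridge=13, Larch=14, Maris=17, Maple=19, Easton=24. Nearest is Willow (8).
From Willow: distances to unvisited — Ridge=5, Larch=6, Maple=12, Maris=25, Easton=26. Nearest is Ridge (5).
From Ridge: distances to unvisited — Maple=7, Larch=11, Easton=22, Maris=28. Nearest is Maple (7).
From Maple: distances to unvisited — Larch=13, Easton=23, Maris=34. Nearest is Larch (13).
From Larch: distances to unvisited — Maris=21, Easton=29. Nearest is Maris (21).
From Maris: distances to unvisited — Easton=38. Nearest is Easton (38).
Return Easton→Oak: 27.
Total = 3 + 8 + 5 + 7 + 13 + 21 + 38 + 27 = 122.

Nearest-neighbour total = 122 km; route Oak → Vale → Willow → Ridge → Maple → Larch → Maris → Easton → Oak.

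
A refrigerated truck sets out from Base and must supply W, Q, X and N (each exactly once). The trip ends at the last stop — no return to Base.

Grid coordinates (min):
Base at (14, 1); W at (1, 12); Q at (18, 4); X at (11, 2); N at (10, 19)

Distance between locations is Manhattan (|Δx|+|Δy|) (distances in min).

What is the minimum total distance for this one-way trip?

There are 4! = 24 possible orderings.
Base → W → Q → X → N: 24+25+9+18 = 76
Base → W → Q → N → X: 24+25+23+18 = 90
Base → W → X → Q → N: 24+20+9+23 = 76
Base → W → X → N → Q: 24+20+18+23 = 85
Base → W → N → Q → X: 24+16+23+9 = 72
Base → W → N → X → Q: 24+16+18+9 = 67
Base → Q → W → X → N: 7+25+20+18 = 70
Base → Q → W → N → X: 7+25+16+18 = 66
Base → Q → X → W → N: 7+9+20+16 = 52
Base → Q → X → N → W: 7+9+18+16 = 50
Base → Q → N → W → X: 7+23+16+20 = 66
Base → Q → N → X → W: 7+23+18+20 = 68
Base → X → W → Q → N: 4+20+25+23 = 72
Base → X → W → N → Q: 4+20+16+23 = 63
… (10 more)
The minimum is 50.
One shortest path: Base → Q → X → N → W.

50 min — the minimum one-way total.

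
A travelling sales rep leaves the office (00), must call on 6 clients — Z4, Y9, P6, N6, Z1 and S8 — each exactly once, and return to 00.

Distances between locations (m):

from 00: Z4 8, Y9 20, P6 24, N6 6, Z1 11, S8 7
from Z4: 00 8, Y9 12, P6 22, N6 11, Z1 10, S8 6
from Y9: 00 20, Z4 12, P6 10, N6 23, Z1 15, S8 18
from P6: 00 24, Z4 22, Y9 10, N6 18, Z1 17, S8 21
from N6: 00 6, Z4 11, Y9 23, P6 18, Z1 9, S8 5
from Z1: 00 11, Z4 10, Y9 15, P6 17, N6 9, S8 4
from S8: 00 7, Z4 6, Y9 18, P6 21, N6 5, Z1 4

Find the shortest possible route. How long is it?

Shortest round trip = 62 m.

With 6 stops there are 6!/2 = 360 distinct round trips (a route and its reverse cost the same).
00→Z4→Y9→P6→N6→Z1→S8→00: 8+12+10+18+9+4+7 = 68
00→Z4→Y9→P6→N6→S8→Z1→00: 8+12+10+18+5+4+11 = 68
00→Z4→Y9→P6→Z1→N6→S8→00: 8+12+10+17+9+5+7 = 68
00→Z4→Y9→P6→Z1→S8→N6→00: 8+12+10+17+4+5+6 = 62
00→Z4→Y9→P6→S8→N6→Z1→00: 8+12+10+21+5+9+11 = 76
00→Z4→Y9→P6→S8→Z1→N6→00: 8+12+10+21+4+9+6 = 70
00→Z4→Y9→N6→P6→Z1→S8→00: 8+12+23+18+17+4+7 = 89
00→Z4→Y9→N6→P6→S8→Z1→00: 8+12+23+18+21+4+11 = 97
… (352 more)
The minimum is 62.
One optimal route: 00 → Z4 → Y9 → P6 → Z1 → S8 → N6 → 00 (or its reverse).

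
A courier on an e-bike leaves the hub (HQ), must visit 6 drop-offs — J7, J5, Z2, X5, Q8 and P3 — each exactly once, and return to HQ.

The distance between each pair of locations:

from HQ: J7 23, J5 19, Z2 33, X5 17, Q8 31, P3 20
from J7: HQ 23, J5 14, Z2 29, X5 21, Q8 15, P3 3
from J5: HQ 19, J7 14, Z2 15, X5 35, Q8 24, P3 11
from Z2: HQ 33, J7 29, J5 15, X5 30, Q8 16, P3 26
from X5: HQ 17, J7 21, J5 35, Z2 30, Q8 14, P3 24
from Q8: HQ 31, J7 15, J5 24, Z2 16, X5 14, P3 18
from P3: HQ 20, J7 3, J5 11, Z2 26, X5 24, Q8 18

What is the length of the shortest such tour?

HQ - J7 - J5 - Z2 - X5 - Q8 - P3 - HQ: 23+14+15+30+14+18+20 = 134
HQ - J7 - J5 - Z2 - X5 - P3 - Q8 - HQ: 23+14+15+30+24+18+31 = 155
HQ - J7 - J5 - Z2 - Q8 - X5 - P3 - HQ: 23+14+15+16+14+24+20 = 126
HQ - J7 - J5 - Z2 - Q8 - P3 - X5 - HQ: 23+14+15+16+18+24+17 = 127
HQ - J7 - J5 - Z2 - P3 - X5 - Q8 - HQ: 23+14+15+26+24+14+31 = 147
HQ - J7 - J5 - Z2 - P3 - Q8 - X5 - HQ: 23+14+15+26+18+14+17 = 127
HQ - J7 - J5 - X5 - Z2 - Q8 - P3 - HQ: 23+14+35+30+16+18+20 = 156
HQ - J7 - J5 - X5 - Z2 - P3 - Q8 - HQ: 23+14+35+30+26+18+31 = 177
… (352 more)
HQ - J7 - P3 - J5 - Z2 - Q8 - X5 - HQ: 23+3+11+15+16+14+17 = 99  ← best
The minimum is 99.
One optimal route: HQ → J7 → P3 → J5 → Z2 → Q8 → X5 → HQ (or its reverse).

Minimum total distance: 99.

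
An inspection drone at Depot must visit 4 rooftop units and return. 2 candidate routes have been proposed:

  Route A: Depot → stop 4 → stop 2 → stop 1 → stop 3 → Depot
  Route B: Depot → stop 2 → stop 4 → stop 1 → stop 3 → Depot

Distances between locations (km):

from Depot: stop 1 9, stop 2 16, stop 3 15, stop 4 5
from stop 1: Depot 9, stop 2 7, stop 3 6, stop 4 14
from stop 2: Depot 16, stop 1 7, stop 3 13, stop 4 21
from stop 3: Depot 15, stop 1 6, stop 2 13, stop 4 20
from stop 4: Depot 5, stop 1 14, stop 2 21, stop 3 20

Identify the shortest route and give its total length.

Shortest is Route A, total 54 km.

Route A: 5 + 21 + 7 + 6 + 15 = 54
Route B: 16 + 21 + 14 + 6 + 15 = 72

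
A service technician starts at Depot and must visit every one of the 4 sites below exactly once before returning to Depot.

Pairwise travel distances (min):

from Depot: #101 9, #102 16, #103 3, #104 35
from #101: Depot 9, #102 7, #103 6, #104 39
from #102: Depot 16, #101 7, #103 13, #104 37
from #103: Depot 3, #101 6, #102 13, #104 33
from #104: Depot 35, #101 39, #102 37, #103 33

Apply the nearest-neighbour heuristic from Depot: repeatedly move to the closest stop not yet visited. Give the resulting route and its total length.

At Depot the remaining stops are #103 3, #101 9, #102 16, #104 35; go to #103.
At #103 the remaining stops are #101 6, #102 13, #104 33; go to #101.
At #101 the remaining stops are #102 7, #104 39; go to #102.
At #102 the remaining stops are #104 37; go to #104.
Return #104→Depot: 35.
Total = 3 + 6 + 7 + 37 + 35 = 88.

88 min along Depot → #103 → #101 → #102 → #104 → Depot.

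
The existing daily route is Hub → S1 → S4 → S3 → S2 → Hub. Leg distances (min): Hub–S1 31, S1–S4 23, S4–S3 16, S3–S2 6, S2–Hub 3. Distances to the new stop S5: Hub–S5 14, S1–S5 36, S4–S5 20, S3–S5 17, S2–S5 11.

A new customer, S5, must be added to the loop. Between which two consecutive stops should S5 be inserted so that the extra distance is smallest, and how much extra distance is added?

Adding 19 min by placing S5 on the Hub–S1 leg.

Insertion cost between consecutive stops i–j is d(i,S5) + d(S5,j) − d(i,j):
  between Hub and S1: 14 + 36 − 31 = 19
  between S1 and S4: 36 + 20 − 23 = 33
  between S4 and S3: 20 + 17 − 16 = 21
  between S3 and S2: 17 + 11 − 6 = 22
  between S2 and Hub: 11 + 14 − 3 = 22
Cheapest insertion is between Hub and S1, adding 19.
New total = 79 + 19 = 98.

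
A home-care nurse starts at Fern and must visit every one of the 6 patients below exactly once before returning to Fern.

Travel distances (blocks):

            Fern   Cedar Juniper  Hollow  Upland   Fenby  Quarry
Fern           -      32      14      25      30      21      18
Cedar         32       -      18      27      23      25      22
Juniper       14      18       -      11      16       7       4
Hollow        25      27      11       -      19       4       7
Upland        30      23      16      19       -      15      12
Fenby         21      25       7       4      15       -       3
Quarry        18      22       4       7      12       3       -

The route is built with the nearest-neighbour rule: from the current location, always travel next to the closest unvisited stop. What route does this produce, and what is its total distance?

Nearest-neighbour total = 99 blocks; route Fern → Juniper → Quarry → Fenby → Hollow → Upland → Cedar → Fern.

Fern → [Juniper:14 / Quarry:18 / Fenby:21 / Hollow:25 / Upland:30 / Cedar:32] → Juniper (14)
Juniper → [Quarry:4 / Fenby:7 / Hollow:11 / Upland:16 / Cedar:18] → Quarry (4)
Quarry → [Fenby:3 / Hollow:7 / Upland:12 / Cedar:22] → Fenby (3)
Fenby → [Hollow:4 / Upland:15 / Cedar:25] → Hollow (4)
Hollow → [Upland:19 / Cedar:27] → Upland (19)
Upland → [Cedar:23] → Cedar (23)
Return Cedar→Fern: 32.
Total = 14 + 4 + 3 + 4 + 19 + 23 + 32 = 99.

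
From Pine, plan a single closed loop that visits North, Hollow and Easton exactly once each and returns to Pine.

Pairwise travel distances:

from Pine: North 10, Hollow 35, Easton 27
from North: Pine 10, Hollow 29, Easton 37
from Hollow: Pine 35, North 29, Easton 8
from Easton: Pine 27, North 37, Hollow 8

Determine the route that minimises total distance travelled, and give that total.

Minimum total distance: 74.

There are 3 distinct closed tours to check (reversals are equivalent).
Pine-North-Hollow-Easton-Pine: 10+29+8+27 = 74
Pine-North-Easton-Hollow-Pine: 10+37+8+35 = 90
Pine-Hollow-North-Easton-Pine: 35+29+37+27 = 128
The minimum is 74.
One optimal route: Pine → North → Hollow → Easton → Pine (or its reverse).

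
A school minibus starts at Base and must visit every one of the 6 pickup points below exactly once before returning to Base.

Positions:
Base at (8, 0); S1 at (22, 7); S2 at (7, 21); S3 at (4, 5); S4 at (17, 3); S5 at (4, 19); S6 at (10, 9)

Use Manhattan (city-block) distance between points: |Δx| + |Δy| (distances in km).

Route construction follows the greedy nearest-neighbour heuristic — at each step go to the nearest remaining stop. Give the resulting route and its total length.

At Base the remaining stops are S3 9, S6 11, S4 12, S1 21, S2 22, S5 23; go to S3.
At S3 the remaining stops are S6 10, S5 14, S4 15, S2 19, S1 20; go to S6.
At S6 the remaining stops are S4 13, S1 14, S2 15, S5 16; go to S4.
At S4 the remaining stops are S1 9, S2 28, S5 29; go to S1.
At S1 the remaining stops are S2 29, S5 30; go to S2.
At S2 the remaining stops are S5 5; go to S5.
Return S5→Base: 23.
Total = 9 + 10 + 13 + 9 + 29 + 5 + 23 = 98.

98 km along Base → S3 → S6 → S4 → S1 → S2 → S5 → Base.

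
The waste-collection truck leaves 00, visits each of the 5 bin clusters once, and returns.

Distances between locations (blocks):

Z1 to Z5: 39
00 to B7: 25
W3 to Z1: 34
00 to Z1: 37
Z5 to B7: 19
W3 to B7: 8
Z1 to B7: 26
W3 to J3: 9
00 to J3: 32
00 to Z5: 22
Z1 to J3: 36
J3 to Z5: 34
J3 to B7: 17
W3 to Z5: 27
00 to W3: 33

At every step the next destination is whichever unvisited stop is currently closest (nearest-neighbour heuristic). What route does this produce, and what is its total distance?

131 blocks along 00 → Z5 → B7 → W3 → J3 → Z1 → 00.

At 00 the remaining stops are Z5 22, B7 25, J3 32, W3 33, Z1 37; go to Z5.
At Z5 the remaining stops are B7 19, W3 27, J3 34, Z1 39; go to B7.
At B7 the remaining stops are W3 8, J3 17, Z1 26; go to W3.
At W3 the remaining stops are J3 9, Z1 34; go to J3.
At J3 the remaining stops are Z1 36; go to Z1.
Return Z1→00: 37.
Total = 22 + 19 + 8 + 9 + 36 + 37 = 131.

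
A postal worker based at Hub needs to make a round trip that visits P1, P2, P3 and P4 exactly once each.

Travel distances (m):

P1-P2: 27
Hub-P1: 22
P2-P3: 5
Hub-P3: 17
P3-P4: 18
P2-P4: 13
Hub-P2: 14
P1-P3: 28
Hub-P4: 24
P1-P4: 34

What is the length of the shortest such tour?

Minimum total distance: 91 m.

There are 12 distinct closed tours to check (reversals are equivalent).
Hub→P1→P2→P3→P4→Hub: 22+27+5+18+24 = 96
Hub→P1→P2→P4→P3→Hub: 22+27+13+18+17 = 97
Hub→P1→P3→P2→P4→Hub: 22+28+5+13+24 = 92
Hub→P1→P3→P4→P2→Hub: 22+28+18+13+14 = 95
Hub→P1→P4→P2→P3→Hub: 22+34+13+5+17 = 91
Hub→P1→P4→P3→P2→Hub: 22+34+18+5+14 = 93
Hub→P2→P1→P3→P4→Hub: 14+27+28+18+24 = 111
Hub→P2→P1→P4→P3→Hub: 14+27+34+18+17 = 110
Hub→P2→P3→P1→P4→Hub: 14+5+28+34+24 = 105
Hub→P2→P4→P1→P3→Hub: 14+13+34+28+17 = 106
Hub→P3→P1→P2→P4→Hub: 17+28+27+13+24 = 109
Hub→P3→P2→P1→P4→Hub: 17+5+27+34+24 = 107
The minimum is 91.
One optimal route: Hub → P1 → P4 → P2 → P3 → Hub (or its reverse).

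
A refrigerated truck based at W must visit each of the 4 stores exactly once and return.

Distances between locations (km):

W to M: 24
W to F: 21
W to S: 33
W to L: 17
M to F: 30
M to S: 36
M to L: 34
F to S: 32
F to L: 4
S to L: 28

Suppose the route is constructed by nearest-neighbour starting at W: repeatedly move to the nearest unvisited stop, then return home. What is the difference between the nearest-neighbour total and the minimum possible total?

The nearest-neighbour route is 7 km longer than optimal.

W: L=17, F=21, M=24, S=33 ⇒ L
L: F=4, S=28, M=34 ⇒ F
F: M=30, S=32 ⇒ M
M: S=36 ⇒ S
NN route W → L → F → M → S → W costs 120.
Optimal: W → M → S → F → L → W costs 113 (by enumerating all 12 distinct tours).
Excess = 120 − 113 = 7.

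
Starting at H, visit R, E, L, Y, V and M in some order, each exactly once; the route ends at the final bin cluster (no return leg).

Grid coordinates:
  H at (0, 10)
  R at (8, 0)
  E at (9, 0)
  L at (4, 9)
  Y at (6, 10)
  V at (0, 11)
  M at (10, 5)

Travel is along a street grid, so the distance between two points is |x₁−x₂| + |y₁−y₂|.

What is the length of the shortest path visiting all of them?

There are 6! = 720 possible orderings.
H - R - E - L - Y - V - M: 18+1+14+3+7+16 = 59
H - R - E - L - Y - M - V: 18+1+14+3+9+16 = 61
H - R - E - L - V - Y - M: 18+1+14+6+7+9 = 55
H - R - E - L - V - M - Y: 18+1+14+6+16+9 = 64
H - R - E - L - M - Y - V: 18+1+14+10+9+7 = 59
H - R - E - L - M - V - Y: 18+1+14+10+16+7 = 66
H - R - E - Y - L - V - M: 18+1+13+3+6+16 = 57
H - R - E - Y - L - M - V: 18+1+13+3+10+16 = 61
… (712 more)
H - V - L - Y - M - E - R: 1+6+3+9+6+1 = 26  ← best
The minimum is 26.
One shortest path: H → V → L → Y → M → E → R.

Minimum one-way distance = 26.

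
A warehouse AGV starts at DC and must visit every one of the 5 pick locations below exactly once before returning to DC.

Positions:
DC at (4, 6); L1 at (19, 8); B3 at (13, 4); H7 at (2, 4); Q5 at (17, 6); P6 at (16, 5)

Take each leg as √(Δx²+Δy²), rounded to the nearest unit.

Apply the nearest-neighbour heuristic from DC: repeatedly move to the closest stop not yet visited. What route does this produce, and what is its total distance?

Nearest-neighbour total = 36; route DC → H7 → B3 → P6 → Q5 → L1 → DC.

At DC the remaining stops are H7 3, B3 9, P6 12, Q5 13, L1 15; go to H7.
At H7 the remaining stops are B3 11, P6 14, Q5 15, L1 17; go to B3.
At B3 the remaining stops are P6 3, Q5 4, L1 7; go to P6.
At P6 the remaining stops are Q5 1, L1 4; go to Q5.
At Q5 the remaining stops are L1 3; go to L1.
Return L1→DC: 15.
Total = 3 + 11 + 3 + 1 + 3 + 15 = 36.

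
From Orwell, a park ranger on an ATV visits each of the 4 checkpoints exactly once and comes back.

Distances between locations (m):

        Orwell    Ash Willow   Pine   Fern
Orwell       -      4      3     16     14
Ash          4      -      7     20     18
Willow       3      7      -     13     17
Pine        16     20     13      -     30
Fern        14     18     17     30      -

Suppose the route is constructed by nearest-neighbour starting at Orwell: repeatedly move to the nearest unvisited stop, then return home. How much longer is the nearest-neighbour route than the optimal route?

The nearest-neighbour route is 6 m longer than optimal.

From Orwell: Willow=3, Ash=4, Fern=14, Pine=16 → choose Willow (3).
From Willow: Ash=7, Pine=13, Fern=17 → choose Ash (7).
From Ash: Fern=18, Pine=20 → choose Fern (18).
From Fern: Pine=30 → choose Pine (30).
NN route Orwell → Willow → Ash → Fern → Pine → Orwell costs 74.
Optimal: Orwell → Ash → Willow → Pine → Fern → Orwell costs 68 (by enumerating all 12 distinct tours).
Excess = 74 − 68 = 6.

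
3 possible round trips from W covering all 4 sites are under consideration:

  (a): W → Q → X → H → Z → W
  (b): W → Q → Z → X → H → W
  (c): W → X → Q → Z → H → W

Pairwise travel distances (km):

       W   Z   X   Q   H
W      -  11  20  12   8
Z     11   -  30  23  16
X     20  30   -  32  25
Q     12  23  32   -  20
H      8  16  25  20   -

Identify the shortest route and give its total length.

96 km — (a) is the shortest.

(a): 12 + 32 + 25 + 16 + 11 = 96
(b): 12 + 23 + 30 + 25 + 8 = 98
(c): 20 + 32 + 23 + 16 + 8 = 99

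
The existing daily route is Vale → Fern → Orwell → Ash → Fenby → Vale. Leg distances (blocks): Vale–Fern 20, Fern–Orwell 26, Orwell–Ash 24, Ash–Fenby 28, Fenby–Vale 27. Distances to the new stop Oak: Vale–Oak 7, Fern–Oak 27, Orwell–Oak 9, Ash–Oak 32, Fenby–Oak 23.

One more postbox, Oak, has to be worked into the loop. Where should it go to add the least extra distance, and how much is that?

Insertion cost between consecutive stops i–j is d(i,Oak) + d(Oak,j) − d(i,j):
  between Vale and Fern: 7 + 27 − 20 = 14
  between Fern and Orwell: 27 + 9 − 26 = 10
  between Orwell and Ash: 9 + 32 − 24 = 17
  between Ash and Fenby: 32 + 23 − 28 = 27
  between Fenby and Vale: 23 + 7 − 27 = 3
Cheapest insertion is between Fenby and Vale, adding 3.
New total = 125 + 3 = 128.

Adding 3 blocks by placing Oak on the Fenby–Vale leg.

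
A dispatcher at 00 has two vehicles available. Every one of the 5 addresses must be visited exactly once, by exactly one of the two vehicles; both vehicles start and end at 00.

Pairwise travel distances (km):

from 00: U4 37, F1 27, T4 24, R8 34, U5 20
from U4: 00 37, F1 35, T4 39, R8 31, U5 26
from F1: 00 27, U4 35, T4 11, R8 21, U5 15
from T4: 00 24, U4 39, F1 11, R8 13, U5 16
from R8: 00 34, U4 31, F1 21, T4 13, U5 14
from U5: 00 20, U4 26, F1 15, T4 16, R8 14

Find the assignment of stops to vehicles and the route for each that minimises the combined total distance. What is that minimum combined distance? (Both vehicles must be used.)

Minimum combined distance: 159 km.

There are 2^4 − 1 = 15 ways to divide the 5 stops into two non-empty groups. For each, the best each vehicle can do is its own shortest tour through its group:
  {U4} + {F1, T4, R8, U5}: 74 + 85 = 159
  {F1} + {U4, T4, R8, U5}: 54 + 114 = 168
  {U4, F1} + {T4, R8, U5}: 99 + 71 = 170
  {T4} + {U4, F1, R8, U5}: 48 + 124 = 172
  {U4, T4} + {F1, R8, U5}: 100 + 82 = 182
  {F1, T4} + {U4, R8, U5}: 62 + 102 = 164
  … (15 splits in total)
Best: vehicle 1 00 → U4 → 00 = 74; vehicle 2 00 → F1 → T4 → R8 → U5 → 00 = 85; combined 159.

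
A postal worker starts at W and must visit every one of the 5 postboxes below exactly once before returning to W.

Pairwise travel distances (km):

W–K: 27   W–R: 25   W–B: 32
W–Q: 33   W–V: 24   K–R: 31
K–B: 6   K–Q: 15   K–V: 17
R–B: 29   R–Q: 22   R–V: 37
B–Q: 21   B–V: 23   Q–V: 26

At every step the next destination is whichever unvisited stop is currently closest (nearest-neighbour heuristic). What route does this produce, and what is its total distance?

Total distance 115 km via the nearest-neighbour route W → V → K → B → Q → R → W.

From W: distances to unvisited — V=24, R=25, K=27, B=32, Q=33. Nearest is V (24).
From V: distances to unvisited — K=17, B=23, Q=26, R=37. Nearest is K (17).
From K: distances to unvisited — B=6, Q=15, R=31. Nearest is B (6).
From B: distances to unvisited — Q=21, R=29. Nearest is Q (21).
From Q: distances to unvisited — R=22. Nearest is R (22).
Return R→W: 25.
Total = 24 + 17 + 6 + 21 + 22 + 25 = 115.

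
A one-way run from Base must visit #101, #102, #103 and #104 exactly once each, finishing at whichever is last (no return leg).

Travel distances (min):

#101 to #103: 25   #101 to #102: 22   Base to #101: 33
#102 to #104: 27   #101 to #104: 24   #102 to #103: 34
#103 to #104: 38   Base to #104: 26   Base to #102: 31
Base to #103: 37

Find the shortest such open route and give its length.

Minimum one-way distance = 100 min.

There are 4! = 24 possible orderings.
Base - #101 - #102 - #103 - #104: 33+22+34+38 = 127
Base - #101 - #102 - #104 - #103: 33+22+27+38 = 120
Base - #101 - #103 - #102 - #104: 33+25+34+27 = 119
Base - #101 - #103 - #104 - #102: 33+25+38+27 = 123
Base - #101 - #104 - #102 - #103: 33+24+27+34 = 118
Base - #101 - #104 - #103 - #102: 33+24+38+34 = 129
Base - #102 - #101 - #103 - #104: 31+22+25+38 = 116
Base - #102 - #101 - #104 - #103: 31+22+24+38 = 115
Base - #102 - #103 - #101 - #104: 31+34+25+24 = 114
Base - #102 - #103 - #104 - #101: 31+34+38+24 = 127
Base - #102 - #104 - #101 - #103: 31+27+24+25 = 107
Base - #102 - #104 - #103 - #101: 31+27+38+25 = 121
Base - #103 - #101 - #102 - #104: 37+25+22+27 = 111
Base - #103 - #101 - #104 - #102: 37+25+24+27 = 113
… (10 more)
Base - #104 - #102 - #101 - #103: 26+27+22+25 = 100  ← best
The minimum is 100.
One shortest path: Base → #104 → #102 → #101 → #103.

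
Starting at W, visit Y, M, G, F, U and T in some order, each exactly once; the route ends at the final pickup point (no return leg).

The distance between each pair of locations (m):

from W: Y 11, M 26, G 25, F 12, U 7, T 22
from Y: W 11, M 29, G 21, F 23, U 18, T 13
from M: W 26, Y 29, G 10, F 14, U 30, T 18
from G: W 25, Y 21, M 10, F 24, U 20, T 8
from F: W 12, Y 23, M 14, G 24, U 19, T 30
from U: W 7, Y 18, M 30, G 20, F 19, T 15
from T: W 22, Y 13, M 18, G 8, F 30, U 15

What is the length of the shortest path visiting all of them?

There are 6! = 720 possible orderings.
W→Y→M→G→F→U→T: 11+29+10+24+19+15 = 108
W→Y→M→G→F→T→U: 11+29+10+24+30+15 = 119
W→Y→M→G→U→F→T: 11+29+10+20+19+30 = 119
W→Y→M→G→U→T→F: 11+29+10+20+15+30 = 115
W→Y→M→G→T→F→U: 11+29+10+8+30+19 = 107
W→Y→M→G→T→U→F: 11+29+10+8+15+19 = 92
W→Y→M→F→G→U→T: 11+29+14+24+20+15 = 113
W→Y→M→F→G→T→U: 11+29+14+24+8+15 = 101
… (712 more)
W→U→Y→T→G→M→F: 7+18+13+8+10+14 = 70  ← best
The minimum is 70.
One shortest path: W → U → Y → T → G → M → F.

Shortest open route: 70 m.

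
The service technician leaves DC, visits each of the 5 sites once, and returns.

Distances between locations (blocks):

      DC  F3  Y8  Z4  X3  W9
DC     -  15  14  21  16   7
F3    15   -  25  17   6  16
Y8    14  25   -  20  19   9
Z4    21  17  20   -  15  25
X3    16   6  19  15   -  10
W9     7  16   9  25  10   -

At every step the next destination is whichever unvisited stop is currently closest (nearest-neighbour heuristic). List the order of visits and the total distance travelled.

From DC: distances to unvisited — W9=7, Y8=14, F3=15, X3=16, Z4=21. Nearest is W9 (7).
From W9: distances to unvisited — Y8=9, X3=10, F3=16, Z4=25. Nearest is Y8 (9).
From Y8: distances to unvisited — X3=19, Z4=20, F3=25. Nearest is X3 (19).
From X3: distances to unvisited — F3=6, Z4=15. Nearest is F3 (6).
From F3: distances to unvisited — Z4=17. Nearest is Z4 (17).
Return Z4→DC: 21.
Total = 7 + 9 + 19 + 6 + 17 + 21 = 79.

Nearest-neighbour total = 79 blocks; route DC → W9 → Y8 → X3 → F3 → Z4 → DC.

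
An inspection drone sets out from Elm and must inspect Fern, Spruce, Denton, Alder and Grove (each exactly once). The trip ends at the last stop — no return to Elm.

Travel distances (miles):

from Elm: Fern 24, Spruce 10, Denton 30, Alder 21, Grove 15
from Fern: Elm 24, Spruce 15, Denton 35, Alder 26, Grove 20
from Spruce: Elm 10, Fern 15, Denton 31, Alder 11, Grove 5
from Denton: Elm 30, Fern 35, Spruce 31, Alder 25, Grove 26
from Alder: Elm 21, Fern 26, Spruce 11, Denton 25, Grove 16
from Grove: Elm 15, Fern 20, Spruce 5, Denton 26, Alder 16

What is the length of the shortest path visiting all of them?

Shortest open route: 85 miles.

There are 5! = 120 possible orderings.
Elm→Fern→Spruce→Denton→Alder→Grove: 24+15+31+25+16 = 111
Elm→Fern→Spruce→Denton→Grove→Alder: 24+15+31+26+16 = 112
Elm→Fern→Spruce→Alder→Denton→Grove: 24+15+11+25+26 = 101
Elm→Fern→Spruce→Alder→Grove→Denton: 24+15+11+16+26 = 92
Elm→Fern→Spruce→Grove→Denton→Alder: 24+15+5+26+25 = 95
Elm→Fern→Spruce→Grove→Alder→Denton: 24+15+5+16+25 = 85
Elm→Fern→Denton→Spruce→Alder→Grove: 24+35+31+11+16 = 117
Elm→Fern→Denton→Spruce→Grove→Alder: 24+35+31+5+16 = 111
Elm→Fern→Denton→Alder→Spruce→Grove: 24+35+25+11+5 = 100
Elm→Fern→Denton→Alder→Grove→Spruce: 24+35+25+16+5 = 105
Elm→Fern→Denton→Grove→Spruce→Alder: 24+35+26+5+11 = 101
Elm→Fern→Denton→Grove→Alder→Spruce: 24+35+26+16+11 = 112
Elm→Fern→Alder→Spruce→Denton→Grove: 24+26+11+31+26 = 118
Elm→Fern→Alder→Spruce→Grove→Denton: 24+26+11+5+26 = 92
… (106 more)
The minimum is 85.
One shortest path: Elm → Fern → Spruce → Grove → Alder → Denton.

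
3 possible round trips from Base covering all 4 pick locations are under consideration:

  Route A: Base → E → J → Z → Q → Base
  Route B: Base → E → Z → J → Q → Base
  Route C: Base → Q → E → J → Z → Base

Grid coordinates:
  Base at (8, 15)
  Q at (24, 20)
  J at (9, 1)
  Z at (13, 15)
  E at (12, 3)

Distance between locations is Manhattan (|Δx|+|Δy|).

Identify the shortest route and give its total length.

76 — Route A is the shortest.

Route A: 16 + 5 + 18 + 16 + 21 = 76
Route B: 16 + 13 + 18 + 34 + 21 = 102
Route C: 21 + 29 + 5 + 18 + 5 = 78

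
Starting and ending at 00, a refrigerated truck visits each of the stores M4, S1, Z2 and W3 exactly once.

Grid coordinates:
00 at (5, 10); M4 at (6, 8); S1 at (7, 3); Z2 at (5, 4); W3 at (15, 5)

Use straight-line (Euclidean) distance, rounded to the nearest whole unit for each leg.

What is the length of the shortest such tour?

There are 12 distinct closed tours to check (reversals are equivalent).
00 → M4 → S1 → Z2 → W3 → 00: 2+5+2+10+11 = 30
00 → M4 → S1 → W3 → Z2 → 00: 2+5+8+10+6 = 31
00 → M4 → Z2 → S1 → W3 → 00: 2+4+2+8+11 = 27
00 → M4 → Z2 → W3 → S1 → 00: 2+4+10+8+7 = 31
00 → M4 → W3 → S1 → Z2 → 00: 2+9+8+2+6 = 27
00 → M4 → W3 → Z2 → S1 → 00: 2+9+10+2+7 = 30
00 → S1 → M4 → Z2 → W3 → 00: 7+5+4+10+11 = 37
00 → S1 → M4 → W3 → Z2 → 00: 7+5+9+10+6 = 37
00 → S1 → Z2 → M4 → W3 → 00: 7+2+4+9+11 = 33
00 → S1 → W3 → M4 → Z2 → 00: 7+8+9+4+6 = 34
00 → Z2 → M4 → S1 → W3 → 00: 6+4+5+8+11 = 34
00 → Z2 → S1 → M4 → W3 → 00: 6+2+5+9+11 = 33
The minimum is 27.
One optimal route: 00 → M4 → Z2 → S1 → W3 → 00 (or its reverse).

Shortest round trip = 27.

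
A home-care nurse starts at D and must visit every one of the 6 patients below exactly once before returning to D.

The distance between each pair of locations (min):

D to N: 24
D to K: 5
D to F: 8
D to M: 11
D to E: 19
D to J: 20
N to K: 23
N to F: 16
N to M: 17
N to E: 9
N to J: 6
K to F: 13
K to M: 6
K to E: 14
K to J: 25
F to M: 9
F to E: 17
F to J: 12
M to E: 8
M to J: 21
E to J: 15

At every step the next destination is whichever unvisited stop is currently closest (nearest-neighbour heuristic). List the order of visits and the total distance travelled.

From D: distances to unvisited — K=5, F=8, M=11, E=19, J=20, N=24. Nearest is K (5).
From K: distances to unvisited — M=6, F=13, E=14, N=23, J=25. Nearest is M (6).
From M: distances to unvisited — E=8, F=9, N=17, J=21. Nearest is E (8).
From E: distances to unvisited — N=9, J=15, F=17. Nearest is N (9).
From N: distances to unvisited — J=6, F=16. Nearest is J (6).
From J: distances to unvisited — F=12. Nearest is F (12).
Return F→D: 8.
Total = 5 + 6 + 8 + 9 + 6 + 12 + 8 = 54.

Total distance 54 min via the nearest-neighbour route D → K → M → E → N → J → F → D.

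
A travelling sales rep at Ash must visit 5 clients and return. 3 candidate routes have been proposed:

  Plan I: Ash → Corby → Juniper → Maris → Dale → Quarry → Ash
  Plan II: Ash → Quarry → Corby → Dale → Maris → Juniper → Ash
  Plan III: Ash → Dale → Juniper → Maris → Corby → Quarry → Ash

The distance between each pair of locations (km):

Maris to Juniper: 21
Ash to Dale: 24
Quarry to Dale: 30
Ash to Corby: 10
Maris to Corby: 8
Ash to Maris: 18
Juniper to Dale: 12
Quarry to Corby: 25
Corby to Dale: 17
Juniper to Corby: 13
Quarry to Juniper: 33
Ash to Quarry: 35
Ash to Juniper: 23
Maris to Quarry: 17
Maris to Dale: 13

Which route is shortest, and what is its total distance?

Shortest is Plan I, total 122 km.

Plan I: 10 + 13 + 21 + 13 + 30 + 35 = 122
Plan II: 35 + 25 + 17 + 13 + 21 + 23 = 134
Plan III: 24 + 12 + 21 + 8 + 25 + 35 = 125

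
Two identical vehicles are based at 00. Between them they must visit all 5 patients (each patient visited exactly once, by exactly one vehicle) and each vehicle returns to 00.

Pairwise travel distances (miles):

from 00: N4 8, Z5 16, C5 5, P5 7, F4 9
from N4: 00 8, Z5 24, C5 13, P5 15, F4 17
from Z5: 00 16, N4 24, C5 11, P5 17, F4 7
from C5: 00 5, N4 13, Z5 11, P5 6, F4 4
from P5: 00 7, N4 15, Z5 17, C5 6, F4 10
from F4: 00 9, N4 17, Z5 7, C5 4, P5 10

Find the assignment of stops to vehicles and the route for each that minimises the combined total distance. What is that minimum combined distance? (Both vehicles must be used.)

Minimum combined distance: 56 miles.

Try each way of splitting the stops between the two vehicles (each non-empty) and, for each split, find the best tour for each vehicle:
  {N4} + {Z5, C5, P5, F4}: 16 + 40 = 56
  {Z5} + {N4, C5, P5, F4}: 32 + 42 = 74
  {N4, Z5} + {C5, P5, F4}: 48 + 26 = 74
  {C5} + {N4, Z5, P5, F4}: 10 + 56 = 66
  {N4, C5} + {Z5, P5, F4}: 26 + 40 = 66
  {Z5, C5} + {N4, P5, F4}: 32 + 42 = 74
  … (15 splits in total)
Best: vehicle 1 00 → N4 → 00 = 16; vehicle 2 00 → Z5 → F4 → C5 → P5 → 00 = 40; combined 56.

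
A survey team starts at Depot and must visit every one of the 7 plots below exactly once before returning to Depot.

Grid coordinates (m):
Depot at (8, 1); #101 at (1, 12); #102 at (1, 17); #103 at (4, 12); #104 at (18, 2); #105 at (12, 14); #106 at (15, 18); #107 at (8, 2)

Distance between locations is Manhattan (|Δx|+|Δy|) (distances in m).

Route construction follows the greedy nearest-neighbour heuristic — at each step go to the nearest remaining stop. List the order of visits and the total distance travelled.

From Depot: distances to unvisited — #107=1, #104=11, #103=15, #105=17, #101=18, #102=23, #106=24. Nearest is #107 (1).
From #107: distances to unvisited — #104=10, #103=14, #105=16, #101=17, #102=22, #106=23. Nearest is #104 (10).
From #104: distances to unvisited — #105=18, #106=19, #103=24, #101=27, #102=32. Nearest is #105 (18).
From #105: distances to unvisited — #106=7, #103=10, #101=13, #102=14. Nearest is #106 (7).
From #106: distances to unvisited — #102=15, #103=17, #101=20. Nearest is #102 (15).
From #102: distances to unvisited — #101=5, #103=8. Nearest is #101 (5).
From #101: distances to unvisited — #103=3. Nearest is #103 (3).
Return #103→Depot: 15.
Total = 1 + 10 + 18 + 7 + 15 + 5 + 3 + 15 = 74.

Nearest-neighbour total = 74 m; route Depot → #107 → #104 → #105 → #106 → #102 → #101 → #103 → Depot.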